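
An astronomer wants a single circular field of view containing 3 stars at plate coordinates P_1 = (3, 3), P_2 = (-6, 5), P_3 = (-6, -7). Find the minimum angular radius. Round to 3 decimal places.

6.891

Side lengths²: P_1P_2² = 85, P_1P_3² = 181, P_2P_3² = 144.
Since P_1P_3² = 181 < 144 + 85 = 229, the triangle is acute, so the smallest enclosing circle is the circumcircle.
Circumcentre = (-47/18, -1), r² = 15385/324.
r = √(15385/324) ≈ 6.891.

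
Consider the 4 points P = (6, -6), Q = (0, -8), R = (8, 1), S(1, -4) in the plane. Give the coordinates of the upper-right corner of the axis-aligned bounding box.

x-range [0, 8], y-range [-8, 1].
The upper-right corner is (8, 1).

(8, 1)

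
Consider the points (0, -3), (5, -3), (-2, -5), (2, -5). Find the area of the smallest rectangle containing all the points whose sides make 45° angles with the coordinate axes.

In coordinates u = x + y, v = x − y the rectangle is axis-aligned; the map (x,y)→(u,v) scales areas by 2.
u-values: -3, 2, -7, -3; range = 2 − (-7) = 9.
v-values: 3, 8, 3, 7; range = 8 − 3 = 5.
Area = (9 × 5) / 2 = 22.5.

22.5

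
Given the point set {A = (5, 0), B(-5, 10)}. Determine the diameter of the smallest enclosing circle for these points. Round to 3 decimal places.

14.142

The smallest circle enclosing two points has them as diameter endpoints.
Centre = midpoint = (0, 5); r² = |AB|²/4 = 200/4 = 50.
Diameter = 2r = 2√50 ≈ 14.142.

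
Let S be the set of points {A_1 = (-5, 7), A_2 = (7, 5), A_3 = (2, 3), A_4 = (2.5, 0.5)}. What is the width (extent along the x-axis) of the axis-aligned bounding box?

max x = 7, min x = -5, so width = 12.

12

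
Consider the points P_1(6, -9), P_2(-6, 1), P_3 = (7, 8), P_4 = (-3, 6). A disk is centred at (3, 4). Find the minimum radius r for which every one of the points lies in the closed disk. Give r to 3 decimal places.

The required radius is the distance from (3, 4) to the farthest point.
Squared distances: 178, 90, 32, 40.
Maximum is 178, attained at P_1.
r = √178 ≈ 13.342.

13.342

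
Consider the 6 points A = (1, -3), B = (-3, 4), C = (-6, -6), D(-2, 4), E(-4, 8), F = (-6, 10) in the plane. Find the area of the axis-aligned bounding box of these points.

x ranges over [-6, 1], width 7.
y ranges over [-6, 10], height 16.
Area = 7 × 16 = 112.

112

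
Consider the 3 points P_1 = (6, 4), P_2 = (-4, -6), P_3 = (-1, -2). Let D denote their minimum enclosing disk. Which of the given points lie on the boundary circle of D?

P_1, P_2

Side lengths²: P_1P_2² = 200, P_1P_3² = 85, P_2P_3² = 25.
Since P_1P_2² = 200 ≥ 85 + 25 = 110, the angle opposite P_1P_2 is not acute, so the smallest enclosing circle has P_1P_2 as diameter.
Centre = midpoint of P_1P_2 = (1, -1), r² = 200/4 = 50.
The points at distance exactly r from the centre are P_1, P_2 — 2 points.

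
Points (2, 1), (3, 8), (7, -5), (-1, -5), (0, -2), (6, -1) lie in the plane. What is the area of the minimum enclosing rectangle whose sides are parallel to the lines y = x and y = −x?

144.5

In coordinates u = x + y, v = x − y the rectangle is axis-aligned; the map (x,y)→(u,v) scales areas by 2.
u-values: 3, 11, 2, -6, -2, 5; range = 11 − (-6) = 17.
v-values: 1, -5, 12, 4, 2, 7; range = 12 − (-5) = 17.
Area = (17 × 17) / 2 = 144.5.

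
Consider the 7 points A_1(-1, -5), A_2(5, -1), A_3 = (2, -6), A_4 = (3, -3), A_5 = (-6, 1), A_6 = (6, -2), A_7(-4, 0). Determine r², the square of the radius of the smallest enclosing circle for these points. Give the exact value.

A smallest enclosing disk is always determined by at most three of the input points on its boundary.
The farthest pair is A_5–A_6 with squared distance 153. The circle on this segment as diameter has centre (0, -0.5) and r² = 153/4 = 38.25.
Check A_1: distance² to centre = 21.25 ≤ 38.25, so it lies inside.
All remaining points lie in this disk, and no smaller disk contains both endpoints, so this is the minimum enclosing circle.

38.25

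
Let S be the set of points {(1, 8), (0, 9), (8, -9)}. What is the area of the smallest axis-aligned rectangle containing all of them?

144

x ranges over [0, 8], width 8.
y ranges over [-9, 9], height 18.
Area = 8 × 18 = 144.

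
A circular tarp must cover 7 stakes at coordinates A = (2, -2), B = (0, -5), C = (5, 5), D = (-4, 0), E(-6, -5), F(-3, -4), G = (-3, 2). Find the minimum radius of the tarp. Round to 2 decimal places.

7.43

By Welzl's lemma the MEC is supported by two points (diametrically opposite) or three points (on a circumcircle).
The farthest pair is C–E with squared distance 221. The circle on this segment as diameter has centre (-0.5, 0) and r² = 221/4 = 55.25.
Check A: distance² to centre = 10.25 ≤ 55.25, so it lies inside.
All remaining points lie in this disk, and no smaller disk contains both endpoints, so this is the minimum enclosing circle.
r = √(55.25) ≈ 7.43.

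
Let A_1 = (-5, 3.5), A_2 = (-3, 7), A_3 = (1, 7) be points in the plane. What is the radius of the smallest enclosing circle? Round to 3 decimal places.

3.473

Side lengths²: A_1A_2² = 16.25, A_1A_3² = 48.25, A_2A_3² = 16.
Since A_1A_3² = 48.25 ≥ 16.25 + 16 = 32.25, the angle opposite A_1A_3 is not acute, so the smallest enclosing circle has A_1A_3 as diameter.
Centre = midpoint of A_1A_3 = (-2, 5.25), r² = 48.25/4 = 12.0625.
r = √(12.0625) ≈ 3.473.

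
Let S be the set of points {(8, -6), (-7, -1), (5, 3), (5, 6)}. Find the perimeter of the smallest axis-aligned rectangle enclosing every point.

54

Width = max x − min x = 8 − (-7) = 15.
Height = max y − min y = 6 − (-6) = 12.
Perimeter = 2(15 + 12) = 54.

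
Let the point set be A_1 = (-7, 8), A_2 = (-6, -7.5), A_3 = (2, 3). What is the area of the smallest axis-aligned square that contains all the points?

The bounding box has width 9 and height 15.5.
An axis-aligned square enclosing the set must have side ≥ max(width, height).
So the minimum side is max(9, 15.5) = 15.5.
Area = 15.5² = 240.25.

240.25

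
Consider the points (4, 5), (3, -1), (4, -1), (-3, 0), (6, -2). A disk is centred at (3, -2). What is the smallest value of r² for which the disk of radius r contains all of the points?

The required radius is the distance from (3, -2) to the farthest point.
Squared distances: 50, 1, 2, 40, 9.
Maximum is 50, attained at (4, 5).

50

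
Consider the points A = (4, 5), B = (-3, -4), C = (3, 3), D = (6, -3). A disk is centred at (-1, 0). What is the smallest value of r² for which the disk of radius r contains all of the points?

58

The required radius is the distance from (-1, 0) to the farthest point.
Squared distances: 50, 20, 25, 58.
Maximum is 58, attained at D.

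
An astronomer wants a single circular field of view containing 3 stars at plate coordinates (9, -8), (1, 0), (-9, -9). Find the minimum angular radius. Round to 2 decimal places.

9.01

Call the three points A, B, C in the order given.
Side lengths²: AB² = 128, AC² = 325, BC² = 181.
Since AC² = 325 ≥ 181 + 128 = 309, the angle opposite AC is not acute, so the smallest enclosing circle has AC as diameter.
Centre = midpoint of AC = (0, -8.5), r² = 325/4 = 81.25.
r = √(81.25) ≈ 9.01.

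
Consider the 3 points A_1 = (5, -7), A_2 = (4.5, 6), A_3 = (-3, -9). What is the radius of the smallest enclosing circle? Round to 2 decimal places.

Side lengths²: A_1A_2² = 169.25, A_1A_3² = 68, A_2A_3² = 281.25.
Since A_2A_3² = 281.25 ≥ 169.25 + 68 = 237.25, the angle opposite A_2A_3 is not acute, so the smallest enclosing circle has A_2A_3 as diameter.
Centre = midpoint of A_2A_3 = (0.75, -1.5), r² = 281.25/4 = 70.3125.
r = √(70.3125) ≈ 8.39.

8.39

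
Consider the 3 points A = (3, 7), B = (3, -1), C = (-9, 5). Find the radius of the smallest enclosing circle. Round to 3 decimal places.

Side lengths²: AB² = 64, AC² = 148, BC² = 180.
Since BC² = 180 < 148 + 64 = 212, the triangle is acute, so the smallest enclosing circle is the circumcircle.
Circumcentre = (-2.5, 3), r² = 46.25.
r = √(46.25) ≈ 6.801.

6.801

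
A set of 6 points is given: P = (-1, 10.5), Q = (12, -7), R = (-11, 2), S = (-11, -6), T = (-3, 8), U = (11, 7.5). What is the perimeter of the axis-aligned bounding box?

Width = max x − min x = 12 − (-11) = 23.
Height = max y − min y = 10.5 − (-7) = 17.5.
Perimeter = 2(23 + 17.5) = 81.

81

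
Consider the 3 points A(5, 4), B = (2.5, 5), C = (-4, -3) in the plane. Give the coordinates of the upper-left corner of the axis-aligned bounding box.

(-4, 5)

x-range [-4, 5], y-range [-3, 5].
The upper-left corner is (-4, 5).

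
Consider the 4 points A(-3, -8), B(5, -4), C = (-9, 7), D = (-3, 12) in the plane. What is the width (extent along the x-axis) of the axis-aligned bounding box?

max x = 5, min x = -9, so width = 14.

14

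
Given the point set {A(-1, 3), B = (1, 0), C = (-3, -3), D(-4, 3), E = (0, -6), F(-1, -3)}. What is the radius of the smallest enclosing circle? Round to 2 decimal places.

4.92

By Welzl's lemma the MEC is supported by two points (diametrically opposite) or three points (on a circumcircle).
The farthest pair is D–E with squared distance 97. The circle on this segment as diameter has centre (-2, -1.5) and r² = 97/4 = 24.25.
Check A: distance² to centre = 21.25 ≤ 24.25, so it lies inside.
All remaining points lie in this disk, and no smaller disk contains both endpoints, so this is the minimum enclosing circle.
r = √(24.25) ≈ 4.92.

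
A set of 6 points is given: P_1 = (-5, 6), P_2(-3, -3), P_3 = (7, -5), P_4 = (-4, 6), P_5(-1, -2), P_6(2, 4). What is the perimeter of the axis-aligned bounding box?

46

Width = max x − min x = 7 − (-5) = 12.
Height = max y − min y = 6 − (-5) = 11.
Perimeter = 2(12 + 11) = 46.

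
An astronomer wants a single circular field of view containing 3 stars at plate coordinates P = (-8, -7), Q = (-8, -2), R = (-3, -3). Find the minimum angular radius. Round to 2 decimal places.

Side lengths²: PQ² = 25, PR² = 41, QR² = 26.
Since PR² = 41 < 26 + 25 = 51, the triangle is acute, so the smallest enclosing circle is the circumcircle.
Circumcentre = (-5.9, -4.5), r² = 10.66.
r = √(10.66) ≈ 3.26.

3.26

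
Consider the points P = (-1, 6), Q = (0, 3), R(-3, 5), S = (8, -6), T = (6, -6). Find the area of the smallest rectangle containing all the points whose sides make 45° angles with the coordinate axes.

In coordinates u = x + y, v = x − y the rectangle is axis-aligned; the map (x,y)→(u,v) scales areas by 2.
u-values: 5, 3, 2, 2, 0; range = 5 − 0 = 5.
v-values: -7, -3, -8, 14, 12; range = 14 − (-8) = 22.
Area = (5 × 22) / 2 = 55.

55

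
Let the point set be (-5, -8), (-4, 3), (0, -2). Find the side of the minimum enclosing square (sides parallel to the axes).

11

The bounding box has width 5 and height 11.
An axis-aligned square enclosing the set must have side ≥ max(width, height).
So the minimum side is max(5, 11) = 11.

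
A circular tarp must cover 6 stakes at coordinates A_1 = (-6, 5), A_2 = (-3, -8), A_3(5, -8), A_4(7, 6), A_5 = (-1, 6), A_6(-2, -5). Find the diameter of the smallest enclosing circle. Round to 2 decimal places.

The minimum enclosing circle of a finite set is fixed by two of the points (as a diameter) or three (as a circumcircle).
The minimum enclosing circle is determined by three boundary points: A_1, A_3, A_4.
Their circumcentre is (17/18, -5/18) with r² = 12325/162.
The farthest remaining point A_2 is at distance² 12181/162 ≤ 12325/162.
Diameter = 2r = 2√(12325/162) ≈ 17.44.

17.44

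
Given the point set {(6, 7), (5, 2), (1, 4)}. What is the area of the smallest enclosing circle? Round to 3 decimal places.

Call the three points A, B, C in the order given.
Side lengths²: AB² = 26, AC² = 34, BC² = 20.
Since AC² = 34 < 26 + 20 = 46, the triangle is acute, so the smallest enclosing circle is the circumcircle.
Circumcentre = (43/11, 53/11), r² = 1105/121.
Area = π·r² = π·1105/121 ≈ 28.690.

28.690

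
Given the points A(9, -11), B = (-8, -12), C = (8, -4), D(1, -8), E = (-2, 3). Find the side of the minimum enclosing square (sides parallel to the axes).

17

The bounding box has width 17 and height 15.
An axis-aligned square enclosing the set must have side ≥ max(width, height).
So the minimum side is max(17, 15) = 17.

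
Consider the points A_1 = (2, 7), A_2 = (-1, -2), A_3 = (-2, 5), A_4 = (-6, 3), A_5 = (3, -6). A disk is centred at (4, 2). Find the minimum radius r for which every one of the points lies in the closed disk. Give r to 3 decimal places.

The required radius is the distance from (4, 2) to the farthest point.
Squared distances: 29, 41, 45, 101, 65.
Maximum is 101, attained at A_4.
r = √101 ≈ 10.050.

10.050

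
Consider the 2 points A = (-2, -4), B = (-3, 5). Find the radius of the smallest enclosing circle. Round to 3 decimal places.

4.528

The smallest circle enclosing two points has them as diameter endpoints.
Centre = midpoint = (-2.5, 0.5); r² = |AB|²/4 = 82/4 = 20.5.
r = √(20.5) ≈ 4.528.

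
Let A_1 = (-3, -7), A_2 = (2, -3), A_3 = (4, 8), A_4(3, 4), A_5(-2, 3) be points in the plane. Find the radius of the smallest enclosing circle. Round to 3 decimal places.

A smallest enclosing disk is always determined by at most three of the input points on its boundary.
The farthest pair is A_1–A_3 with squared distance 274. The circle on this segment as diameter has centre (0.5, 0.5) and r² = 274/4 = 68.5.
Check A_2: distance² to centre = 14.5 ≤ 68.5, so it lies inside.
All remaining points lie in this disk, and no smaller disk contains both endpoints, so this is the minimum enclosing circle.
r = √(68.5) ≈ 8.276.

8.276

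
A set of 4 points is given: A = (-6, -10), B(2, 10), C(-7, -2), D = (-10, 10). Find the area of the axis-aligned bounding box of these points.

240

x ranges over [-10, 2], width 12.
y ranges over [-10, 10], height 20.
Area = 12 × 20 = 240.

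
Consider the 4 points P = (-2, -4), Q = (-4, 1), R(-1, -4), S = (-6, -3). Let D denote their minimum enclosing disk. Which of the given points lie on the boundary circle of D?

Q, R, S

By Welzl's lemma the MEC is supported by two points (diametrically opposite) or three points (on a circumcircle).
The minimum enclosing circle is determined by three boundary points: Q, R, S.
Their circumcentre is (-35/11, -21/11) with r² = 1105/121.
The farthest remaining point P is at distance² 698/121 ≤ 1105/121.
The points at distance exactly r from the centre are Q, R, S — 3 points.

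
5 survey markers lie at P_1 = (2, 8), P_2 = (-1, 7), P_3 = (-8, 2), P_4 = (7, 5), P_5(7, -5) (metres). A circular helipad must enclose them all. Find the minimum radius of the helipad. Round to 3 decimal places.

8.440

By Welzl's lemma the MEC is supported by two points (diametrically opposite) or three points (on a circumcircle).
The minimum enclosing circle is determined by three boundary points: P_3, P_4, P_5.
Their circumcentre is (0.2, 0) with r² = 71.24.
The farthest remaining point P_1 is at distance² 67.24 ≤ 71.24.
r = √(71.24) ≈ 8.440.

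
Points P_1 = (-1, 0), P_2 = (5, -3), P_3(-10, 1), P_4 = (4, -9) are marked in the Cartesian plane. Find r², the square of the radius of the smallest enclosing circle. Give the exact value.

The minimum enclosing circle of a finite set is fixed by two of the points (as a diameter) or three (as a circumcircle).
The farthest pair is P_3–P_4 with squared distance 296. The circle on this segment as diameter has centre (-3, -4) and r² = 296/4 = 74.
Check P_1: distance² to centre = 20 ≤ 74, so it lies inside.
All remaining points lie in this disk, and no smaller disk contains both endpoints, so this is the minimum enclosing circle.

74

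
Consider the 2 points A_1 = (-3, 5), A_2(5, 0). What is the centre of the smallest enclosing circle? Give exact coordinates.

(1, 2.5)

The smallest circle enclosing two points has them as diameter endpoints.
Centre = midpoint = (1, 2.5); r² = |A_1A_2|²/4 = 89/4 = 22.25.
Centre = (1, 2.5).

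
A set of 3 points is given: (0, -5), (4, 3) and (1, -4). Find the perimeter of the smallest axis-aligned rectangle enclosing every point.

24

Width = max x − min x = 4 − 0 = 4.
Height = max y − min y = 3 − (-5) = 8.
Perimeter = 2(4 + 8) = 24.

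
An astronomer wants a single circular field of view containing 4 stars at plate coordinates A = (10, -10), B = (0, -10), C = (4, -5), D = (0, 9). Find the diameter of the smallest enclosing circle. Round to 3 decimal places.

21.471

By Welzl's lemma the MEC is supported by two points (diametrically opposite) or three points (on a circumcircle).
The farthest pair is A–D with squared distance 461. The circle on this segment as diameter has centre (5, -0.5) and r² = 461/4 = 115.25.
Check B: distance² to centre = 115.25 ≤ 115.25, so it lies inside.
All remaining points lie in this disk, and no smaller disk contains both endpoints, so this is the minimum enclosing circle.
Diameter = 2r = 2√(115.25) ≈ 21.471.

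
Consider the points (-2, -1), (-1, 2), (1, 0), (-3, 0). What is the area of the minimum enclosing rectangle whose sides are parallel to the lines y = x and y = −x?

In coordinates u = x + y, v = x − y the rectangle is axis-aligned; the map (x,y)→(u,v) scales areas by 2.
u-values: -3, 1, 1, -3; range = 1 − (-3) = 4.
v-values: -1, -3, 1, -3; range = 1 − (-3) = 4.
Area = (4 × 4) / 2 = 8.

8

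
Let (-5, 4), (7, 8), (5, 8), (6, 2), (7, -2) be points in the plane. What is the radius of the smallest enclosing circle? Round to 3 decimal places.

7.071

A smallest enclosing disk is always determined by at most three of the input points on its boundary.
The minimum enclosing circle is determined by three boundary points: (-5, 4), (7, 8), (7, -2).
Their circumcentre is (2, 3) with r² = 50.
The farthest remaining point (5, 8) is at distance² 34 ≤ 50.
r = √50 ≈ 7.071.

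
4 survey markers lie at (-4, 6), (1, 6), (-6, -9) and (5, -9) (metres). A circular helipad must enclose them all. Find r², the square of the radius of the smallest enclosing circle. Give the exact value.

77.86

A smallest enclosing disk is always determined by at most three of the input points on its boundary.
The minimum enclosing circle is determined by three boundary points: (-4, 6), (-6, -9), (5, -9).
Their circumcentre is (-0.5, -2.1) with r² = 77.86.
The farthest remaining point (1, 6) is at distance² 67.86 ≤ 77.86.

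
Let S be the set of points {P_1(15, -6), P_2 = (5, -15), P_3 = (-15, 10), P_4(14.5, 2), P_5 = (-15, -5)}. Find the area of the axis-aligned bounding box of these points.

750

x ranges over [-15, 15], width 30.
y ranges over [-15, 10], height 25.
Area = 30 × 25 = 750.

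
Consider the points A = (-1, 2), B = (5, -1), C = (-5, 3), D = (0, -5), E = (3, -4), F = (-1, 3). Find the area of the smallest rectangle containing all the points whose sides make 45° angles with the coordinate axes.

67.5

In coordinates u = x + y, v = x − y the rectangle is axis-aligned; the map (x,y)→(u,v) scales areas by 2.
u-values: 1, 4, -2, -5, -1, 2; range = 4 − (-5) = 9.
v-values: -3, 6, -8, 5, 7, -4; range = 7 − (-8) = 15.
Area = (9 × 15) / 2 = 67.5.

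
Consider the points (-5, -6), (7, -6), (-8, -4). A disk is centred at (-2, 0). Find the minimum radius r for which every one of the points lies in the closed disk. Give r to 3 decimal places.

The required radius is the distance from (-2, 0) to the farthest point.
Squared distances: 45, 117, 52.
Maximum is 117, attained at (7, -6).
r = √117 ≈ 10.817.

10.817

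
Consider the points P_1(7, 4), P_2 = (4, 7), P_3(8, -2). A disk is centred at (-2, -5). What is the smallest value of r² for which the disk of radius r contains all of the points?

The required radius is the distance from (-2, -5) to the farthest point.
Squared distances: 162, 180, 109.
Maximum is 180, attained at P_2.

180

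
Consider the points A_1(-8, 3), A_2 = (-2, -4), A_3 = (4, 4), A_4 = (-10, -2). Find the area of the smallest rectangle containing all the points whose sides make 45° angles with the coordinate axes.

130

In coordinates u = x + y, v = x − y the rectangle is axis-aligned; the map (x,y)→(u,v) scales areas by 2.
u-values: -5, -6, 8, -12; range = 8 − (-12) = 20.
v-values: -11, 2, 0, -8; range = 2 − (-11) = 13.
Area = (20 × 13) / 2 = 130.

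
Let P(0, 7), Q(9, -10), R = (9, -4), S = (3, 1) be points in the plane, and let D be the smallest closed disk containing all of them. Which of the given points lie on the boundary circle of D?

P, Q

The minimum enclosing circle of a finite set is fixed by two of the points (as a diameter) or three (as a circumcircle).
The farthest pair is P–Q with squared distance 370. The circle on this segment as diameter has centre (4.5, -1.5) and r² = 370/4 = 92.5.
Check R: distance² to centre = 26.5 ≤ 92.5, so it lies inside.
All remaining points lie in this disk, and no smaller disk contains both endpoints, so this is the minimum enclosing circle.
The points at distance exactly r from the centre are P, Q — 2 points.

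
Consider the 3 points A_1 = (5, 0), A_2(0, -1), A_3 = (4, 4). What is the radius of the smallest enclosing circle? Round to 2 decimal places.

Side lengths²: A_1A_2² = 26, A_1A_3² = 17, A_2A_3² = 41.
Since A_2A_3² = 41 < 26 + 17 = 43, the triangle is acute, so the smallest enclosing circle is the circumcircle.
Circumcentre = (89/42, 59/42), r² = 9061/882.
r = √(9061/882) ≈ 3.21.

3.21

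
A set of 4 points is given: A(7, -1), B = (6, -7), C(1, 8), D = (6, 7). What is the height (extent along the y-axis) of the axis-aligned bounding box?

15

max y = 8, min y = -7, so height = 15.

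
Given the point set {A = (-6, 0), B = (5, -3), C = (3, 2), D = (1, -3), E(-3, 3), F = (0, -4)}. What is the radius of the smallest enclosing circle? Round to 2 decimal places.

5.70

The farthest pair is A–B with squared distance 130. The circle on this segment as diameter has centre (-0.5, -1.5) and r² = 130/4 = 32.5.
Check C: distance² to centre = 24.5 ≤ 32.5, so it lies inside.
All remaining points lie in this disk, and no smaller disk contains both endpoints, so this is the minimum enclosing circle.
r = √(32.5) ≈ 5.70.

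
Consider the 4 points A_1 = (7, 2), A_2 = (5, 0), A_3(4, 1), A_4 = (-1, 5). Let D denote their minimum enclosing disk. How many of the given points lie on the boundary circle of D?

The minimum enclosing circle of a finite set is fixed by two of the points (as a diameter) or three (as a circumcircle).
The farthest pair is A_1–A_4 with squared distance 73. The circle on this segment as diameter has centre (3, 3.5) and r² = 73/4 = 18.25.
Check A_2: distance² to centre = 16.25 ≤ 18.25, so it lies inside.
All remaining points lie in this disk, and no smaller disk contains both endpoints, so this is the minimum enclosing circle.
The points at distance exactly r from the centre are A_1, A_4 — 2 points.

2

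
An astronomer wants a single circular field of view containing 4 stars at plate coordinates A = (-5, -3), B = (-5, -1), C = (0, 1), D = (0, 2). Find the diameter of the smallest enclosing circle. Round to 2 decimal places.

7.07

A smallest enclosing disk is always determined by at most three of the input points on its boundary.
The farthest pair is A–D with squared distance 50. The circle on this segment as diameter has centre (-2.5, -0.5) and r² = 50/4 = 12.5.
Check B: distance² to centre = 6.5 ≤ 12.5, so it lies inside.
All remaining points lie in this disk, and no smaller disk contains both endpoints, so this is the minimum enclosing circle.
Diameter = 2r = 2√(12.5) ≈ 7.07.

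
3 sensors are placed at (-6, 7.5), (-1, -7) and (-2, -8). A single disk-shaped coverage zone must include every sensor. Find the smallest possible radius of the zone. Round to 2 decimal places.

Call the three points A, B, C in the order given.
Side lengths²: AB² = 235.25, AC² = 256.25, BC² = 2.
Since AC² = 256.25 ≥ 235.25 + 2 = 237.25, the angle opposite AC is not acute, so the smallest enclosing circle has AC as diameter.
Centre = midpoint of AC = (-4, -0.25), r² = 256.25/4 = 64.0625.
r = √(64.0625) ≈ 8.00.

8.00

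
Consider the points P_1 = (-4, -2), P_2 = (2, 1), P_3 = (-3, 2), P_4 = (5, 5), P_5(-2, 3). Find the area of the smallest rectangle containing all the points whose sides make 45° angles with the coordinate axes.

48

In coordinates u = x + y, v = x − y the rectangle is axis-aligned; the map (x,y)→(u,v) scales areas by 2.
u-values: -6, 3, -1, 10, 1; range = 10 − (-6) = 16.
v-values: -2, 1, -5, 0, -5; range = 1 − (-5) = 6.
Area = (16 × 6) / 2 = 48.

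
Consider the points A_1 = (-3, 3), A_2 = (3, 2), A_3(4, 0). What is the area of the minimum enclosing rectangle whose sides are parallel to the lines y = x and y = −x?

25

In coordinates u = x + y, v = x − y the rectangle is axis-aligned; the map (x,y)→(u,v) scales areas by 2.
u-values: 0, 5, 4; range = 5 − 0 = 5.
v-values: -6, 1, 4; range = 4 − (-6) = 10.
Area = (5 × 10) / 2 = 25.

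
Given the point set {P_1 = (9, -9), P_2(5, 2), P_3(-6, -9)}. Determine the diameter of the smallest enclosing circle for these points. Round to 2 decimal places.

16.55

Side lengths²: P_1P_2² = 137, P_1P_3² = 225, P_2P_3² = 242.
Since P_2P_3² = 242 < 225 + 137 = 362, the triangle is acute, so the smallest enclosing circle is the circumcircle.
Circumcentre = (1.5, -5.5), r² = 68.5.
Diameter = 2r = 2√(68.5) ≈ 16.55.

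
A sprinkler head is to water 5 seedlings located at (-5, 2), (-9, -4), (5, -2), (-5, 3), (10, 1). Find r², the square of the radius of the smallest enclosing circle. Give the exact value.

96.5

By Welzl's lemma the MEC is supported by two points (diametrically opposite) or three points (on a circumcircle).
The farthest pair is (-9, -4)–(10, 1) with squared distance 386. The circle on this segment as diameter has centre (0.5, -1.5) and r² = 386/4 = 96.5.
Check (-5, 2): distance² to centre = 42.5 ≤ 96.5, so it lies inside.
All remaining points lie in this disk, and no smaller disk contains both endpoints, so this is the minimum enclosing circle.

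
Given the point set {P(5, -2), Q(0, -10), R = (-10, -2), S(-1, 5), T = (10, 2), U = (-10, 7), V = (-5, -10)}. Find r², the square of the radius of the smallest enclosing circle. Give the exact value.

109429/882

A smallest enclosing disk is always determined by at most three of the input points on its boundary.
The minimum enclosing circle is determined by three boundary points: T, U, V.
Their circumcentre is (-43/42, 17/42) with r² = 109429/882.
The farthest remaining point Q is at distance² 96409/882 ≤ 109429/882.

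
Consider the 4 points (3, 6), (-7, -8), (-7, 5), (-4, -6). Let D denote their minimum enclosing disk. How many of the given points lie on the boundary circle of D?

The minimum enclosing circle of a finite set is fixed by two of the points (as a diameter) or three (as a circumcircle).
The farthest pair is (3, 6)–(-7, -8) with squared distance 296. The circle on this segment as diameter has centre (-2, -1) and r² = 296/4 = 74.
Check (-7, 5): distance² to centre = 61 ≤ 74, so it lies inside.
All remaining points lie in this disk, and no smaller disk contains both endpoints, so this is the minimum enclosing circle.
The points at distance exactly r from the centre are (3, 6), (-7, -8) — 2 points.

2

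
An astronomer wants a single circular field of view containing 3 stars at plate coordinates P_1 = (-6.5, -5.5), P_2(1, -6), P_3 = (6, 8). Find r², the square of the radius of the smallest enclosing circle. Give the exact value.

84.625

Side lengths²: P_1P_2² = 56.5, P_1P_3² = 338.5, P_2P_3² = 221.
Since P_1P_3² = 338.5 ≥ 221 + 56.5 = 277.5, the angle opposite P_1P_3 is not acute, so the smallest enclosing circle has P_1P_3 as diameter.
Centre = midpoint of P_1P_3 = (-0.25, 1.25), r² = 338.5/4 = 84.625.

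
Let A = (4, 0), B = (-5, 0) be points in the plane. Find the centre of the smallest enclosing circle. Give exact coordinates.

The smallest circle enclosing two points has them as diameter endpoints.
Centre = midpoint = (-0.5, 0); r² = |AB|²/4 = 81/4 = 20.25.
Centre = (-0.5, 0).

(-0.5, 0)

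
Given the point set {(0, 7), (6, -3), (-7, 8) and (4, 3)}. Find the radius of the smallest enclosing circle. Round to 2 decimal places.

By Welzl's lemma the MEC is supported by two points (diametrically opposite) or three points (on a circumcircle).
The farthest pair is (6, -3)–(-7, 8) with squared distance 290. The circle on this segment as diameter has centre (-0.5, 2.5) and r² = 290/4 = 72.5.
Check (0, 7): distance² to centre = 20.5 ≤ 72.5, so it lies inside.
All remaining points lie in this disk, and no smaller disk contains both endpoints, so this is the minimum enclosing circle.
r = √(72.5) ≈ 8.51.

8.51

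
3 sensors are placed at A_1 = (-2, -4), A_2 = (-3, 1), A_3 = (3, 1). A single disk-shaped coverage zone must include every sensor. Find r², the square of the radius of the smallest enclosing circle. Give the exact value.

13

Side lengths²: A_1A_2² = 26, A_1A_3² = 50, A_2A_3² = 36.
Since A_1A_3² = 50 < 36 + 26 = 62, the triangle is acute, so the smallest enclosing circle is the circumcircle.
Circumcentre = (0, -1), r² = 13.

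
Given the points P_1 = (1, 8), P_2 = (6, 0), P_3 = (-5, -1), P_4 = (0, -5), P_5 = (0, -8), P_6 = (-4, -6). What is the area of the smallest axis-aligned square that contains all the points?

The bounding box has width 11 and height 16.
An axis-aligned square enclosing the set must have side ≥ max(width, height).
So the minimum side is max(11, 16) = 16.
Area = 16² = 256.

256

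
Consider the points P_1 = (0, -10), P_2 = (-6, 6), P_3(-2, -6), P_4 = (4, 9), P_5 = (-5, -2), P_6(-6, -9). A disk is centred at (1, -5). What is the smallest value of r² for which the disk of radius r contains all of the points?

205

The required radius is the distance from (1, -5) to the farthest point.
Squared distances: 26, 170, 10, 205, 45, 65.
Maximum is 205, attained at P_4.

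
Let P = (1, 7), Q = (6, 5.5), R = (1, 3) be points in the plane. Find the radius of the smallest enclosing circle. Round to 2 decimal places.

2.92

Side lengths²: PQ² = 27.25, PR² = 16, QR² = 31.25.
Since QR² = 31.25 < 27.25 + 16 = 43.25, the triangle is acute, so the smallest enclosing circle is the circumcircle.
Circumcentre = (3.125, 5), r² = 8.515625.
r = √(8.515625) ≈ 2.92.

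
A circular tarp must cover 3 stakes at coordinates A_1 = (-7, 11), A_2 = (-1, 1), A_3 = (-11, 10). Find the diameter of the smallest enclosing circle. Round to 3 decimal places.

Side lengths²: A_1A_2² = 136, A_1A_3² = 17, A_2A_3² = 181.
Since A_2A_3² = 181 ≥ 136 + 17 = 153, the angle opposite A_2A_3 is not acute, so the smallest enclosing circle has A_2A_3 as diameter.
Centre = midpoint of A_2A_3 = (-6, 5.5), r² = 181/4 = 45.25.
Diameter = 2r = 2√(45.25) ≈ 13.454.

13.454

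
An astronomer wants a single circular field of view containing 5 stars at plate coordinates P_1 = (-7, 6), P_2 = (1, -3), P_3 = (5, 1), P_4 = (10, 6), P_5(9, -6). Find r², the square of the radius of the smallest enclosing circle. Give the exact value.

3625/36

The minimum enclosing circle of a finite set is fixed by two of the points (as a diameter) or three (as a circumcircle).
The minimum enclosing circle is determined by three boundary points: P_1, P_4, P_5.
Their circumcentre is (1.5, 2/3) with r² = 3625/36.
The farthest remaining point P_2 is at distance² 493/36 ≤ 3625/36.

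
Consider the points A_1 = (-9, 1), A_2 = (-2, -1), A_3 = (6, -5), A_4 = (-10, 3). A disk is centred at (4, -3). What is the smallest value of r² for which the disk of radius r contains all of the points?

The required radius is the distance from (4, -3) to the farthest point.
Squared distances: 185, 40, 8, 232.
Maximum is 232, attained at A_4.

232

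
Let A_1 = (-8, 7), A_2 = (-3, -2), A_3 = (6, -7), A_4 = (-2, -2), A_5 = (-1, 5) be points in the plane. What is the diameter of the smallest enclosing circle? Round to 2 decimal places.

By Welzl's lemma the MEC is supported by two points (diametrically opposite) or three points (on a circumcircle).
The farthest pair is A_1–A_3 with squared distance 392. The circle on this segment as diameter has centre (-1, 0) and r² = 392/4 = 98.
Check A_2: distance² to centre = 8 ≤ 98, so it lies inside.
All remaining points lie in this disk, and no smaller disk contains both endpoints, so this is the minimum enclosing circle.
Diameter = 2r = 2√98 ≈ 19.80.

19.80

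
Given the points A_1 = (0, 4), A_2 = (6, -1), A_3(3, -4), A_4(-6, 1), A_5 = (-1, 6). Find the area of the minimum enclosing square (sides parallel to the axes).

144

The bounding box has width 12 and height 10.
An axis-aligned square enclosing the set must have side ≥ max(width, height).
So the minimum side is max(12, 10) = 12.
Area = 12² = 144.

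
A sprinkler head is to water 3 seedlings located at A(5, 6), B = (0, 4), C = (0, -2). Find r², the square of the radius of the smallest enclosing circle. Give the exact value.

Side lengths²: AB² = 29, AC² = 89, BC² = 36.
Since AC² = 89 ≥ 36 + 29 = 65, the angle opposite AC is not acute, so the smallest enclosing circle has AC as diameter.
Centre = midpoint of AC = (2.5, 2), r² = 89/4 = 22.25.

22.25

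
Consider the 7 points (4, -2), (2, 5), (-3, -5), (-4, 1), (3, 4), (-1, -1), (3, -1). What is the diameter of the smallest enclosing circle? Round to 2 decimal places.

11.18

A smallest enclosing disk is always determined by at most three of the input points on its boundary.
The farthest pair is (2, 5)–(-3, -5) with squared distance 125. The circle on this segment as diameter has centre (-0.5, 0) and r² = 125/4 = 31.25.
Check (4, -2): distance² to centre = 24.25 ≤ 31.25, so it lies inside.
All remaining points lie in this disk, and no smaller disk contains both endpoints, so this is the minimum enclosing circle.
Diameter = 2r = 2√(31.25) ≈ 11.18.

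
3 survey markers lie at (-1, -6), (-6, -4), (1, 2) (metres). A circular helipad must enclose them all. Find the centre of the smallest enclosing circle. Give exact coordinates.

(-23/11, -65/44)

Call the three points A, B, C in the order given.
Side lengths²: AB² = 29, AC² = 68, BC² = 85.
Since BC² = 85 < 68 + 29 = 97, the triangle is acute, so the smallest enclosing circle is the circumcircle.
Circumcentre = (-23/11, -65/44), r² = 41905/1936.
Centre = (-23/11, -65/44).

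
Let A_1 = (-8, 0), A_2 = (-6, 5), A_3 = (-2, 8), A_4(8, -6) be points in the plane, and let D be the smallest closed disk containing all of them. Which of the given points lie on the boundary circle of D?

A_1, A_3, A_4

The minimum enclosing circle is determined by three boundary points: A_1, A_3, A_4.
Their circumcentre is (39/41, -19/41) with r² = 135050/1681.
The farthest remaining point A_2 is at distance² 131401/1681 ≤ 135050/1681.
The points at distance exactly r from the centre are A_1, A_3, A_4 — 3 points.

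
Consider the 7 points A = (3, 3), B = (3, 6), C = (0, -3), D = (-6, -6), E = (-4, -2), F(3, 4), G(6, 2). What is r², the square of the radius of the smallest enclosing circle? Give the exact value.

8125/144

The minimum enclosing circle of a finite set is fixed by two of the points (as a diameter) or three (as a circumcircle).
The minimum enclosing circle is determined by three boundary points: B, D, G.
Their circumcentre is (-7/6, -0.25) with r² = 8125/144.
The farthest remaining point F is at distance² 5101/144 ≤ 8125/144.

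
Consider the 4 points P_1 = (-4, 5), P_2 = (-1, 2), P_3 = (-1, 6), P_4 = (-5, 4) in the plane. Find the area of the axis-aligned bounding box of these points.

16

x ranges over [-5, -1], width 4.
y ranges over [2, 6], height 4.
Area = 4 × 4 = 16.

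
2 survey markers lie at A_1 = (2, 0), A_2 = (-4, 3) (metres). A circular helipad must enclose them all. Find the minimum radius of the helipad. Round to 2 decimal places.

The smallest circle enclosing two points has them as diameter endpoints.
Centre = midpoint = (-1, 1.5); r² = |A_1A_2|²/4 = 45/4 = 11.25.
r = √(11.25) ≈ 3.35.

3.35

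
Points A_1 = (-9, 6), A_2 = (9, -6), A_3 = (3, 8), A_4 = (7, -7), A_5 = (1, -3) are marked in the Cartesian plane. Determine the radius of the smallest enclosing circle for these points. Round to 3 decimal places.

The farthest pair is A_1–A_2 with squared distance 468. The circle on this segment as diameter has centre (0, 0) and r² = 468/4 = 117.
Check A_3: distance² to centre = 73 ≤ 117, so it lies inside.
All remaining points lie in this disk, and no smaller disk contains both endpoints, so this is the minimum enclosing circle.
r = √117 ≈ 10.817.

10.817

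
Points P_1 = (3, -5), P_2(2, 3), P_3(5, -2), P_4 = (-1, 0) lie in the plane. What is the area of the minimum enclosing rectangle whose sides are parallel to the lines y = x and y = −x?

31.5

In coordinates u = x + y, v = x − y the rectangle is axis-aligned; the map (x,y)→(u,v) scales areas by 2.
u-values: -2, 5, 3, -1; range = 5 − (-2) = 7.
v-values: 8, -1, 7, -1; range = 8 − (-1) = 9.
Area = (7 × 9) / 2 = 31.5.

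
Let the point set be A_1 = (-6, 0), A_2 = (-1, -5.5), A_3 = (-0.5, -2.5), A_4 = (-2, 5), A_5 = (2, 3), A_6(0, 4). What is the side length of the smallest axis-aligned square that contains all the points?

10.5

The bounding box has width 8 and height 10.5.
An axis-aligned square enclosing the set must have side ≥ max(width, height).
So the minimum side is max(8, 10.5) = 10.5.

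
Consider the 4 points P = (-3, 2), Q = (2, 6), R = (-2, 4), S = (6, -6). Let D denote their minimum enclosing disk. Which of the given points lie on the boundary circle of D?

Q, R, S

The minimum enclosing circle of a finite set is fixed by two of the points (as a diameter) or three (as a circumcircle).
The minimum enclosing circle is determined by three boundary points: Q, R, S.
Their circumcentre is (19/7, -3/7) with r² = 2050/49.
The farthest remaining point P is at distance² 1889/49 ≤ 2050/49.
The points at distance exactly r from the centre are Q, R, S — 3 points.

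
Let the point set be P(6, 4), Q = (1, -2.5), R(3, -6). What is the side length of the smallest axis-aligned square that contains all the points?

The bounding box has width 5 and height 10.
An axis-aligned square enclosing the set must have side ≥ max(width, height).
So the minimum side is max(5, 10) = 10.

10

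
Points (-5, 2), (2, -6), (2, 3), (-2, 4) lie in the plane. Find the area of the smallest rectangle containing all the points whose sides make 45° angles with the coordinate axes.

In coordinates u = x + y, v = x − y the rectangle is axis-aligned; the map (x,y)→(u,v) scales areas by 2.
u-values: -3, -4, 5, 2; range = 5 − (-4) = 9.
v-values: -7, 8, -1, -6; range = 8 − (-7) = 15.
Area = (9 × 15) / 2 = 67.5.

67.5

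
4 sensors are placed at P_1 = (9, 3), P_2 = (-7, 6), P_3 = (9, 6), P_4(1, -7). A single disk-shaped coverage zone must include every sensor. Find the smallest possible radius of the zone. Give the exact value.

By Welzl's lemma the MEC is supported by two points (diametrically opposite) or three points (on a circumcircle).
The minimum enclosing circle is determined by three boundary points: P_2, P_3, P_4.
Their circumcentre is (1, 51/26) with r² = 54289/676.
The farthest remaining point P_1 is at distance² 43993/676 ≤ 54289/676.
r = √(54289/676) = 233/26.

233/26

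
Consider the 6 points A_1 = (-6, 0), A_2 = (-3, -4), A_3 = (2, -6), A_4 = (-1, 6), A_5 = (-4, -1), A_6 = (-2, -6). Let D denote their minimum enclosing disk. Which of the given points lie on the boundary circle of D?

A_3, A_4, A_6

A smallest enclosing disk is always determined by at most three of the input points on its boundary.
The minimum enclosing circle is determined by three boundary points: A_3, A_4, A_6.
Their circumcentre is (0, -0.125) with r² = 38.515625.
The farthest remaining point A_1 is at distance² 36.015625 ≤ 38.515625.
The points at distance exactly r from the centre are A_3, A_4, A_6 — 3 points.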